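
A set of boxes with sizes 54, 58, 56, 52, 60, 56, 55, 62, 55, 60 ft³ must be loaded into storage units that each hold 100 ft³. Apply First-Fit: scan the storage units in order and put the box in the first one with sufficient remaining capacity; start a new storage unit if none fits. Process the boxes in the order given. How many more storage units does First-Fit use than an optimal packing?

0

First-Fit: [54] [58] [56] [52] [60] [56] [55] [62] [55] [60] → 10 storage units.
10 boxes exceed 50 ft³ (half the capacity), and no two of those can share a storage unit, so at least 10 storage units are needed.
So 10 is already optimal.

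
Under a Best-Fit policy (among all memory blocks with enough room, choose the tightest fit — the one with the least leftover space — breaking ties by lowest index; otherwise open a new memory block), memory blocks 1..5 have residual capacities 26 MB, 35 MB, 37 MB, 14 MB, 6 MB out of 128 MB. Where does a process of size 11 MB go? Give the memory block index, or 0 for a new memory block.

Memory blocks with room: memory block 1 (26 MB), memory block 2 (35 MB), memory block 3 (37 MB), memory block 4 (14 MB).
Tightest fit is memory block 4 with 14 MB free.

4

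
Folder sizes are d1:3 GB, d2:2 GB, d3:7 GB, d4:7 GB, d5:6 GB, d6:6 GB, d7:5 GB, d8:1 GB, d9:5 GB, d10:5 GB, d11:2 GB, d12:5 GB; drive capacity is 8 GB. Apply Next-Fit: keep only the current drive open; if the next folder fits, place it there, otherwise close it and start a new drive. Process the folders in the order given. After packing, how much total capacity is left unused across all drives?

18

drive 1: place d1 (3 GB), 5 GB left
drive 1: place d2 (2 GB), 3 GB left
drive 2: place d3 (7 GB), 1 GB left
drive 3: place d4 (7 GB), 1 GB left
drive 4: place d5 (6 GB), 2 GB left
drive 5: place d6 (6 GB), 2 GB left
drive 6: place d7 (5 GB), 3 GB left
drive 6: place d8 (1 GB), 2 GB left
drive 7: place d9 (5 GB), 3 GB left
drive 8: place d10 (5 GB), 3 GB left
drive 8: place d11 (2 GB), 1 GB left
drive 9: place d12 (5 GB), 3 GB left
9 drives × 8 GB = 72 GB; used 54 GB; unused 18 GB.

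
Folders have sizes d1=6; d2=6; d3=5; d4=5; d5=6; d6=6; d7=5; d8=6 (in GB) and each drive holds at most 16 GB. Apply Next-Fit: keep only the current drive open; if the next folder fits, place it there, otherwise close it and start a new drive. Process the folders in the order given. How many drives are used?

drive 1: place d1 (6 GB), 10 GB left
drive 1: place d2 (6 GB), 4 GB left
drive 2: place d3 (5 GB), 11 GB left
drive 2: place d4 (5 GB), 6 GB left
drive 2: place d5 (6 GB), 0 GB left
drive 3: place d6 (6 GB), 10 GB left
drive 3: place d7 (5 GB), 5 GB left
drive 4: place d8 (6 GB), 10 GB left
Final drives: [6,6] [5,5,6] [6,5] [6].

4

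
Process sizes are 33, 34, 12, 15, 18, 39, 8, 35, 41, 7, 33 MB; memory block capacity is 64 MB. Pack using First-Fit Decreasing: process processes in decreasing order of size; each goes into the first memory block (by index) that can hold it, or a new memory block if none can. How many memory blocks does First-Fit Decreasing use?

Sorted descending: 41, 39, 35, 34, 33, 33, 18, 15, 12, 8, 7.
Put 41 MB in memory block 1; 23 MB remain.
Put 39 MB in memory block 2; 25 MB remain.
Put 35 MB in memory block 3; 29 MB remain.
Put 34 MB in memory block 4; 30 MB remain.
Put 33 MB in memory block 5; 31 MB remain.
Put 33 MB in memory block 6; 31 MB remain.
Put 18 MB in memory block 1; 5 MB remain.
Put 15 MB in memory block 2; 10 MB remain.
Put 12 MB in memory block 3; 17 MB remain.
Put 8 MB in memory block 2; 2 MB remain.
Put 7 MB in memory block 3; 10 MB remain.

6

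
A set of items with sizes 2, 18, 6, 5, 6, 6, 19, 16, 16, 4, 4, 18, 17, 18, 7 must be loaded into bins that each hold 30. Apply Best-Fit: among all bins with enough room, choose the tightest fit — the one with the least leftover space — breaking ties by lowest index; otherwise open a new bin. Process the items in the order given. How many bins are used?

8 bins

2 → bin 1 (remaining 28)
18 → bin 1 (remaining 10)
6 → bin 1 (remaining 4)
5 → bin 2 (remaining 25)
6 → bin 2 (remaining 19)
6 → bin 2 (remaining 13)
19 → bin 3 (remaining 11)
16 → bin 4 (remaining 14)
16 → bin 5 (remaining 14)
4 → bin 1 (remaining 0)
4 → bin 3 (remaining 7)
18 → bin 6 (remaining 12)
17 → bin 7 (remaining 13)
18 → bin 8 (remaining 12)
7 → bin 3 (remaining 0)
Final bins: [2,18,6,4] [5,6,6] [19,4,7] [16] [16] [18] [17] [18].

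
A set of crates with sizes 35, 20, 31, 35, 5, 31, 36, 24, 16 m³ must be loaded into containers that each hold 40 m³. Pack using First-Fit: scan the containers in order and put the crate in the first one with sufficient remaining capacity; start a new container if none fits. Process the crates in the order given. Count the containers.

7

Put 35 m³ in container 1; 5 m³ remain.
Put 20 m³ in container 2; 20 m³ remain.
Put 31 m³ in container 3; 9 m³ remain.
Put 35 m³ in container 4; 5 m³ remain.
Put 5 m³ in container 1; 0 m³ remain.
Put 31 m³ in container 5; 9 m³ remain.
Put 36 m³ in container 6; 4 m³ remain.
Put 24 m³ in container 7; 16 m³ remain.
Put 16 m³ in container 2; 4 m³ remain.
Final containers: [35,5] [20,16] [31] [35] [31] [36] [24].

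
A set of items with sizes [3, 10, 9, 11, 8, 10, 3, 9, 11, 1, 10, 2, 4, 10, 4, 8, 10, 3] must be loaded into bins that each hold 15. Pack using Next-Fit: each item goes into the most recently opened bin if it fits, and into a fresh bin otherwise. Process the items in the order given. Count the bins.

3 → bin 1 (remaining 12)
10 → bin 1 (remaining 2)
9 → bin 2 (remaining 6)
11 → bin 3 (remaining 4)
8 → bin 4 (remaining 7)
10 → bin 5 (remaining 5)
3 → bin 5 (remaining 2)
9 → bin 6 (remaining 6)
11 → bin 7 (remaining 4)
1 → bin 7 (remaining 3)
10 → bin 8 (remaining 5)
2 → bin 8 (remaining 3)
4 → bin 9 (remaining 11)
10 → bin 9 (remaining 1)
4 → bin 10 (remaining 11)
8 → bin 10 (remaining 3)
10 → bin 11 (remaining 5)
3 → bin 11 (remaining 2)

11 bins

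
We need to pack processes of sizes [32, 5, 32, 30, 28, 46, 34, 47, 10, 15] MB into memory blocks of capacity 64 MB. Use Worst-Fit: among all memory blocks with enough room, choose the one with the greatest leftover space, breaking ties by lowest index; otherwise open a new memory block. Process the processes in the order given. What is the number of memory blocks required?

5 memory blocks

32 MB → memory block 1 (remaining 32 MB)
5 MB → memory block 1 (remaining 27 MB)
32 MB → memory block 2 (remaining 32 MB)
30 MB → memory block 2 (remaining 2 MB)
28 MB → memory block 3 (remaining 36 MB)
46 MB → memory block 4 (remaining 18 MB)
34 MB → memory block 3 (remaining 2 MB)
47 MB → memory block 5 (remaining 17 MB)
10 MB → memory block 1 (remaining 17 MB)
15 MB → memory block 4 (remaining 3 MB)
Final memory blocks: [32,5,10] [32,30] [28,34] [46,15] [47].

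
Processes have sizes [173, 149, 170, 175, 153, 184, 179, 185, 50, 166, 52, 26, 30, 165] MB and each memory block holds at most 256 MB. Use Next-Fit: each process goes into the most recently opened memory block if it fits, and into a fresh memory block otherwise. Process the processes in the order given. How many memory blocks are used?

10 memory blocks

173 MB → memory block 1 (remaining 83 MB)
149 MB → memory block 2 (remaining 107 MB)
170 MB → memory block 3 (remaining 86 MB)
175 MB → memory block 4 (remaining 81 MB)
153 MB → memory block 5 (remaining 103 MB)
184 MB → memory block 6 (remaining 72 MB)
179 MB → memory block 7 (remaining 77 MB)
185 MB → memory block 8 (remaining 71 MB)
50 MB → memory block 8 (remaining 21 MB)
166 MB → memory block 9 (remaining 90 MB)
52 MB → memory block 9 (remaining 38 MB)
26 MB → memory block 9 (remaining 12 MB)
30 MB → memory block 10 (remaining 226 MB)
165 MB → memory block 10 (remaining 61 MB)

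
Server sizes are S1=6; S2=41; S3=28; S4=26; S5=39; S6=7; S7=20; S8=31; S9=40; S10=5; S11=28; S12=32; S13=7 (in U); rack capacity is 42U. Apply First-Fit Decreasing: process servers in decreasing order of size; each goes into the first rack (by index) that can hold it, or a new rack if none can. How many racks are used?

Sorted descending: 41, 40, 39, 32, 31, 28, 28, 26, 20, 7, 7, 6, 5.
41U → rack 1 (remaining 1U)
40U → rack 2 (remaining 2U)
39U → rack 3 (remaining 3U)
32U → rack 4 (remaining 10U)
31U → rack 5 (remaining 11U)
28U → rack 6 (remaining 14U)
28U → rack 7 (remaining 14U)
26U → rack 8 (remaining 16U)
20U → rack 9 (remaining 22U)
7U → rack 4 (remaining 3U)
7U → rack 5 (remaining 4U)
6U → rack 6 (remaining 8U)
5U → rack 6 (remaining 3U)
Final racks: [41] [40] [39] [32,7] [31,7] [28,6,5] [28] [26] [20].

9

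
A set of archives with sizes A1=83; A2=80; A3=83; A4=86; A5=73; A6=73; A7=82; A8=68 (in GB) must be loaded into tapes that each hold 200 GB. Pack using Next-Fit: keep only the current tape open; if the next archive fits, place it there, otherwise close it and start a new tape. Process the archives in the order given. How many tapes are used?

Put A1 (83 GB) in tape 1; 117 GB remain.
Put A2 (80 GB) in tape 1; 37 GB remain.
Put A3 (83 GB) in tape 2; 117 GB remain.
Put A4 (86 GB) in tape 2; 31 GB remain.
Put A5 (73 GB) in tape 3; 127 GB remain.
Put A6 (73 GB) in tape 3; 54 GB remain.
Put A7 (82 GB) in tape 4; 118 GB remain.
Put A8 (68 GB) in tape 4; 50 GB remain.

4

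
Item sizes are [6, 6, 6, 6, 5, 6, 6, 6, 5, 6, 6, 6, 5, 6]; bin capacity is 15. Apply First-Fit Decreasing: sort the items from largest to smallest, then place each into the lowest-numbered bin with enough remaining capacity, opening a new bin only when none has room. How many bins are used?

7 bins

Sorted descending: 6, 6, 6, 6, 6, 6, 6, 6, 6, 6, 6, 5, 5, 5.
Put 6 in bin 1; 9 remain.
Put 6 in bin 1; 3 remain.
Put 6 in bin 2; 9 remain.
Put 6 in bin 2; 3 remain.
Put 6 in bin 3; 9 remain.
Put 6 in bin 3; 3 remain.
Put 6 in bin 4; 9 remain.
Put 6 in bin 4; 3 remain.
Put 6 in bin 5; 9 remain.
Put 6 in bin 5; 3 remain.
Put 6 in bin 6; 9 remain.
Put 5 in bin 6; 4 remain.
Put 5 in bin 7; 10 remain.
Put 5 in bin 7; 5 remain.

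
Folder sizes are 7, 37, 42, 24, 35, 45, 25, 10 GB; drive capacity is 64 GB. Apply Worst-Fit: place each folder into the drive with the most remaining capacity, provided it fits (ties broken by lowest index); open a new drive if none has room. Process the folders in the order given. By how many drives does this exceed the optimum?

1

Worst-Fit: [7,37] [42] [24,35] [45] [25,10] → 5 drives.
Total size 225 GB; any packing needs at least ⌈225/64⌉ = 4 drives.
An optimal packing achieves that bound: [45,10,7] [42] [37,25] [35,24] → 4 drives.
Excess: 5 − 4 = 1.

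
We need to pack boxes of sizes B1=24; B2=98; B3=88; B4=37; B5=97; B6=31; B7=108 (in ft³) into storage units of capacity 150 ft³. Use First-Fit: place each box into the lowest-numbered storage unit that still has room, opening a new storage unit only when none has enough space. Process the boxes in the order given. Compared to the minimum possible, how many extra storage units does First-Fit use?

First-Fit: [24,98] [88,37] [97,31] [108] → 4 storage units.
Total size 483 ft³; any packing needs at least ⌈483/150⌉ = 4 storage units.
So 4 is already optimal.

0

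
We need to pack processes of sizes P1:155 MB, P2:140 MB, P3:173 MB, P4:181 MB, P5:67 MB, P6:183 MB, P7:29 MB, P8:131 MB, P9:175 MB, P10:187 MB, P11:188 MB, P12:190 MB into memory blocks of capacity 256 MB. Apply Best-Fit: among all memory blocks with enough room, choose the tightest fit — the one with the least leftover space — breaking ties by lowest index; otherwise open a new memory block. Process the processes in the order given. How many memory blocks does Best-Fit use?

10

memory block 1: place P1 (155 MB), 101 MB left
memory block 2: place P2 (140 MB), 116 MB left
memory block 3: place P3 (173 MB), 83 MB left
memory block 4: place P4 (181 MB), 75 MB left
memory block 4: place P5 (67 MB), 8 MB left
memory block 5: place P6 (183 MB), 73 MB left
memory block 5: place P7 (29 MB), 44 MB left
memory block 6: place P8 (131 MB), 125 MB left
memory block 7: place P9 (175 MB), 81 MB left
memory block 8: place P10 (187 MB), 69 MB left
memory block 9: place P11 (188 MB), 68 MB left
memory block 10: place P12 (190 MB), 66 MB left
Final memory blocks: [155] [140] [173] [181,67] [183,29] [131] [175] [187] [188] [190].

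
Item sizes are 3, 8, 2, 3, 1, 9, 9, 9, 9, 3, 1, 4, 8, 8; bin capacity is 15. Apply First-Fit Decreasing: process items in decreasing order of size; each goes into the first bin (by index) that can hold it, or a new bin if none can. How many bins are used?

7 bins

Sorted descending: 9, 9, 9, 9, 8, 8, 8, 4, 3, 3, 3, 2, 1, 1.
bin 1: place 9, 6 left
bin 2: place 9, 6 left
bin 3: place 9, 6 left
bin 4: place 9, 6 left
bin 5: place 8, 7 left
bin 6: place 8, 7 left
bin 7: place 8, 7 left
bin 1: place 4, 2 left
bin 2: place 3, 3 left
bin 2: place 3, 0 left
bin 3: place 3, 3 left
bin 1: place 2, 0 left
bin 3: place 1, 2 left
bin 3: place 1, 1 left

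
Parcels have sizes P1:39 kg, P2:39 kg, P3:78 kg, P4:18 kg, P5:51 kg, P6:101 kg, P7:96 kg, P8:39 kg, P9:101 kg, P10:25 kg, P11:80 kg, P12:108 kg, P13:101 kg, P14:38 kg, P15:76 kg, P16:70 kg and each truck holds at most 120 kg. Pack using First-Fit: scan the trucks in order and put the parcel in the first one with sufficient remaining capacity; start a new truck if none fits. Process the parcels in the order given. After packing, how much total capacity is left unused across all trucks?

truck 1: place P1 (39 kg), 81 kg left
truck 1: place P2 (39 kg), 42 kg left
truck 2: place P3 (78 kg), 42 kg left
truck 1: place P4 (18 kg), 24 kg left
truck 3: place P5 (51 kg), 69 kg left
truck 4: place P6 (101 kg), 19 kg left
truck 5: place P7 (96 kg), 24 kg left
truck 2: place P8 (39 kg), 3 kg left
truck 6: place P9 (101 kg), 19 kg left
truck 3: place P10 (25 kg), 44 kg left
truck 7: place P11 (80 kg), 40 kg left
truck 8: place P12 (108 kg), 12 kg left
truck 9: place P13 (101 kg), 19 kg left
truck 3: place P14 (38 kg), 6 kg left
truck 10: place P15 (76 kg), 44 kg left
truck 11: place P16 (70 kg), 50 kg left
11 trucks × 120 kg = 1320 kg; used 1060 kg; unused 260 kg.

260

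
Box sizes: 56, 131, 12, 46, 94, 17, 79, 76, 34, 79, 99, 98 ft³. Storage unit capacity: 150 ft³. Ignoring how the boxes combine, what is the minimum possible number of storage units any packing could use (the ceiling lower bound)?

Total size = 56 + 131 + 12 + 46 + 94 + 17 + 79 + 76 + 34 + 79 + 99 + 98 = 821 ft³.
⌈821 / 150⌉ = 6.

6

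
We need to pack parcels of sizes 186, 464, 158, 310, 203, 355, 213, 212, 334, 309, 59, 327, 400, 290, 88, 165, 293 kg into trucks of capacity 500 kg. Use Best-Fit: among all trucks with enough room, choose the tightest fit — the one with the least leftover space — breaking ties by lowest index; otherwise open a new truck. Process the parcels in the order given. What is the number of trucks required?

12 trucks

186 kg → truck 1 (remaining 314 kg)
464 kg → truck 2 (remaining 36 kg)
158 kg → truck 1 (remaining 156 kg)
310 kg → truck 3 (remaining 190 kg)
203 kg → truck 4 (remaining 297 kg)
355 kg → truck 5 (remaining 145 kg)
213 kg → truck 4 (remaining 84 kg)
212 kg → truck 6 (remaining 288 kg)
334 kg → truck 7 (remaining 166 kg)
309 kg → truck 8 (remaining 191 kg)
59 kg → truck 4 (remaining 25 kg)
327 kg → truck 9 (remaining 173 kg)
400 kg → truck 10 (remaining 100 kg)
290 kg → truck 11 (remaining 210 kg)
88 kg → truck 10 (remaining 12 kg)
165 kg → truck 7 (remaining 1 kg)
293 kg → truck 12 (remaining 207 kg)
Final trucks: [186,158] [464] [310] [203,213,59] [355] [212] [334,165] [309] [327] [400,88] [290] [293].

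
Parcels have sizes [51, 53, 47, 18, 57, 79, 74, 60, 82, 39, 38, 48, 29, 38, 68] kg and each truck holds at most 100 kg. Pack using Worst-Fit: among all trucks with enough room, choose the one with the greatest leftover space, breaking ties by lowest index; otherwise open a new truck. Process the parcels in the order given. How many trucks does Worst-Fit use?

Put 51 kg in truck 1; 49 kg remain.
Put 53 kg in truck 2; 47 kg remain.
Put 47 kg in truck 1; 2 kg remain.
Put 18 kg in truck 2; 29 kg remain.
Put 57 kg in truck 3; 43 kg remain.
Put 79 kg in truck 4; 21 kg remain.
Put 74 kg in truck 5; 26 kg remain.
Put 60 kg in truck 6; 40 kg remain.
Put 82 kg in truck 7; 18 kg remain.
Put 39 kg in truck 3; 4 kg remain.
Put 38 kg in truck 6; 2 kg remain.
Put 48 kg in truck 8; 52 kg remain.
Put 29 kg in truck 8; 23 kg remain.
Put 38 kg in truck 9; 62 kg remain.
Put 68 kg in truck 10; 32 kg remain.
Final trucks: [51,47] [53,18] [57,39] [79] [74] [60,38] [82] [48,29] [38] [68].

10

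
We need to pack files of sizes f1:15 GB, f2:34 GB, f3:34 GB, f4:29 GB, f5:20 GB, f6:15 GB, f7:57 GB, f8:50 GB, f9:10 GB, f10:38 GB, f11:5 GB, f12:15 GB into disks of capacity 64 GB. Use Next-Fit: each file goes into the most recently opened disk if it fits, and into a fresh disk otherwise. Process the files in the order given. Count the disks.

f1 (15 GB) → disk 1 (remaining 49 GB)
f2 (34 GB) → disk 1 (remaining 15 GB)
f3 (34 GB) → disk 2 (remaining 30 GB)
f4 (29 GB) → disk 2 (remaining 1 GB)
f5 (20 GB) → disk 3 (remaining 44 GB)
f6 (15 GB) → disk 3 (remaining 29 GB)
f7 (57 GB) → disk 4 (remaining 7 GB)
f8 (50 GB) → disk 5 (remaining 14 GB)
f9 (10 GB) → disk 5 (remaining 4 GB)
f10 (38 GB) → disk 6 (remaining 26 GB)
f11 (5 GB) → disk 6 (remaining 21 GB)
f12 (15 GB) → disk 6 (remaining 6 GB)

6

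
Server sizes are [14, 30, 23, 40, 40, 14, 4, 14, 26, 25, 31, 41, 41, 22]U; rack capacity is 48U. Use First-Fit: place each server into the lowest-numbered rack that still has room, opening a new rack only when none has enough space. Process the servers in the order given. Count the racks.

9 racks

rack 1: place 14U, 34U left
rack 1: place 30U, 4U left
rack 2: place 23U, 25U left
rack 3: place 40U, 8U left
rack 4: place 40U, 8U left
rack 2: place 14U, 11U left
rack 1: place 4U, 0U left
rack 5: place 14U, 34U left
rack 5: place 26U, 8U left
rack 6: place 25U, 23U left
rack 7: place 31U, 17U left
rack 8: place 41U, 7U left
rack 9: place 41U, 7U left
rack 6: place 22U, 1U left
Final racks: [14,30,4] [23,14] [40] [40] [14,26] [25,22] [31] [41] [41].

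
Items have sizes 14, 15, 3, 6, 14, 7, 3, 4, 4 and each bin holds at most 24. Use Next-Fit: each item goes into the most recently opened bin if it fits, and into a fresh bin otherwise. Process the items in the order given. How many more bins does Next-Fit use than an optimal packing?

1

Next-Fit: [14] [15,3,6] [14,7,3] [4,4] → 4 bins.
Total size 70; any packing needs at least ⌈70/24⌉ = 3 bins.
An optimal packing achieves that bound: [15,7] [14,6,4] [14,4,3,3] → 3 bins.
Excess: 4 − 3 = 1.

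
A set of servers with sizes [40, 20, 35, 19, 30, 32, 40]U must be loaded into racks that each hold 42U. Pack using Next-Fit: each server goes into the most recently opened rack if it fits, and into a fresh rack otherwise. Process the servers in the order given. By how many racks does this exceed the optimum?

1

Next-Fit: [40] [20] [35] [19] [30] [32] [40] → 7 racks.
Total size 216U; any packing needs at least ⌈216/42⌉ = 6 racks.
An optimal packing achieves that bound: [40] [40] [35] [32] [30] [20,19] → 6 racks.
Excess: 7 − 6 = 1.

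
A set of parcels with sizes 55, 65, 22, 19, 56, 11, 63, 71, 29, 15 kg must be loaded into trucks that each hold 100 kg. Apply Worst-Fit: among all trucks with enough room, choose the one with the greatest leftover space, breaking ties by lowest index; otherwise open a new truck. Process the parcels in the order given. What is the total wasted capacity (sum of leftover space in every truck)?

truck 1: place 55 kg, 45 kg left
truck 2: place 65 kg, 35 kg left
truck 1: place 22 kg, 23 kg left
truck 2: place 19 kg, 16 kg left
truck 3: place 56 kg, 44 kg left
truck 3: place 11 kg, 33 kg left
truck 4: place 63 kg, 37 kg left
truck 5: place 71 kg, 29 kg left
truck 4: place 29 kg, 8 kg left
truck 3: place 15 kg, 18 kg left
5 trucks × 100 kg = 500 kg; used 406 kg; unused 94 kg.

94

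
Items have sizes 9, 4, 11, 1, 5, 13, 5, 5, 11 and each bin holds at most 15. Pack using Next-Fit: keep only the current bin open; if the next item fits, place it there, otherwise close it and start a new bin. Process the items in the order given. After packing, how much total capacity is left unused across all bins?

9 → bin 1 (remaining 6)
4 → bin 1 (remaining 2)
11 → bin 2 (remaining 4)
1 → bin 2 (remaining 3)
5 → bin 3 (remaining 10)
13 → bin 4 (remaining 2)
5 → bin 5 (remaining 10)
5 → bin 5 (remaining 5)
11 → bin 6 (remaining 4)
6 bins × 15 = 90; used 64; unused 26.

26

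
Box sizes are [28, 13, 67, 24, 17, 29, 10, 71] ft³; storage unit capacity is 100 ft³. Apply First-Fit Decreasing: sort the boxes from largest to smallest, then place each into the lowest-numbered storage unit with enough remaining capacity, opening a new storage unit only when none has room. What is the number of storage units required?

Sorted descending: 71, 67, 29, 28, 24, 17, 13, 10.
storage unit 1: place 71 ft³, 29 ft³ left
storage unit 2: place 67 ft³, 33 ft³ left
storage unit 1: place 29 ft³, 0 ft³ left
storage unit 2: place 28 ft³, 5 ft³ left
storage unit 3: place 24 ft³, 76 ft³ left
storage unit 3: place 17 ft³, 59 ft³ left
storage unit 3: place 13 ft³, 46 ft³ left
storage unit 3: place 10 ft³, 36 ft³ left
Final storage units: [71,29] [67,28] [24,17,13,10].

3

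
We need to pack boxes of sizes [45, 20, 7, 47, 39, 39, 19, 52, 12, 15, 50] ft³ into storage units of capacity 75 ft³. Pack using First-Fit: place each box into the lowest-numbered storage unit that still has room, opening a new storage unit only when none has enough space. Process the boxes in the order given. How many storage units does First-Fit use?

6 storage units

45 ft³ → storage unit 1 (remaining 30 ft³)
20 ft³ → storage unit 1 (remaining 10 ft³)
7 ft³ → storage unit 1 (remaining 3 ft³)
47 ft³ → storage unit 2 (remaining 28 ft³)
39 ft³ → storage unit 3 (remaining 36 ft³)
39 ft³ → storage unit 4 (remaining 36 ft³)
19 ft³ → storage unit 2 (remaining 9 ft³)
52 ft³ → storage unit 5 (remaining 23 ft³)
12 ft³ → storage unit 3 (remaining 24 ft³)
15 ft³ → storage unit 3 (remaining 9 ft³)
50 ft³ → storage unit 6 (remaining 25 ft³)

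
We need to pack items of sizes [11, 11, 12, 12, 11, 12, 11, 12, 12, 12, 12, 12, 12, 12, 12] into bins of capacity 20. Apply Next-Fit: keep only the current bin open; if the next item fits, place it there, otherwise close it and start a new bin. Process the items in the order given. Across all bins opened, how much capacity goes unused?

124

11 → bin 1 (remaining 9)
11 → bin 2 (remaining 9)
12 → bin 3 (remaining 8)
12 → bin 4 (remaining 8)
11 → bin 5 (remaining 9)
12 → bin 6 (remaining 8)
11 → bin 7 (remaining 9)
12 → bin 8 (remaining 8)
12 → bin 9 (remaining 8)
12 → bin 10 (remaining 8)
12 → bin 11 (remaining 8)
12 → bin 12 (remaining 8)
12 → bin 13 (remaining 8)
12 → bin 14 (remaining 8)
12 → bin 15 (remaining 8)
15 bins × 20 = 300; used 176; unused 124.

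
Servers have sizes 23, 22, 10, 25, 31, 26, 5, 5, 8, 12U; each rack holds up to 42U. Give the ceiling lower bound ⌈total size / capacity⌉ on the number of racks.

Total size = 23 + 22 + 10 + 25 + 31 + 26 + 5 + 5 + 8 + 12 = 167U.
⌈167 / 42⌉ = 4.

4 racks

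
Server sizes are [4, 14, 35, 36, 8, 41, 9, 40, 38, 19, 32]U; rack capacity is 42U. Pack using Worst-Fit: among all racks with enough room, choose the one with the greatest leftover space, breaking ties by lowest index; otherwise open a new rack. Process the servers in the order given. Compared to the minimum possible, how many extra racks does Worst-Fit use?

Worst-Fit: [4,14,8,9] [35] [36] [41] [40] [38] [19] [32] → 8 racks.
Total size 276U; any packing needs at least ⌈276/42⌉ = 7 racks.
An optimal packing achieves that bound: [41] [40] [38,4] [36] [35] [32,9] [19,14,8] → 7 racks.
Excess: 8 − 7 = 1.

1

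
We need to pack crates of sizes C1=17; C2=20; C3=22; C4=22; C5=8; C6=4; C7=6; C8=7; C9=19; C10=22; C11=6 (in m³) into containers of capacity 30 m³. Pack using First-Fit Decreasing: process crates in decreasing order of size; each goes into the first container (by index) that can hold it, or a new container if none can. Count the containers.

6

Sorted descending: 22, 22, 22, 20, 19, 17, 8, 7, 6, 6, 4.
22 m³ → container 1 (remaining 8 m³)
22 m³ → container 2 (remaining 8 m³)
22 m³ → container 3 (remaining 8 m³)
20 m³ → container 4 (remaining 10 m³)
19 m³ → container 5 (remaining 11 m³)
17 m³ → container 6 (remaining 13 m³)
8 m³ → container 1 (remaining 0 m³)
7 m³ → container 2 (remaining 1 m³)
6 m³ → container 3 (remaining 2 m³)
6 m³ → container 4 (remaining 4 m³)
4 m³ → container 4 (remaining 0 m³)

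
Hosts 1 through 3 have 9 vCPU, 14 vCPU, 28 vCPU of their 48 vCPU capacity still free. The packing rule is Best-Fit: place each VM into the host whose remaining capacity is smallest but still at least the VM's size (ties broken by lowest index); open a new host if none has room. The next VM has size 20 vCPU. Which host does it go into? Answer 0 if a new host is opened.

Hosts with room: host 3 (28 vCPU).
Tightest fit is host 3 with 28 vCPU free.

3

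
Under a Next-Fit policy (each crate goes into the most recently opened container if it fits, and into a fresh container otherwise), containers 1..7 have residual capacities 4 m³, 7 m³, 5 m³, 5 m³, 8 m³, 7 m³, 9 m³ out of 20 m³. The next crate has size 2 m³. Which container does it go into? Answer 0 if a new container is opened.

Next-Fit only looks at container 7, which has 9 m³ free.
2 m³ fits there.

7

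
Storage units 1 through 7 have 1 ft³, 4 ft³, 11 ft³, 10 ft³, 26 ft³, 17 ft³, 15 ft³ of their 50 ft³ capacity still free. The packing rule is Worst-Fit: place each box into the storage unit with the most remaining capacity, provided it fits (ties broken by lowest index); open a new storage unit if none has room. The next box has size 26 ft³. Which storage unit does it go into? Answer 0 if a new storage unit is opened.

Storage units with room: storage unit 5 (26 ft³).
Most room is storage unit 5 with 26 ft³ free.

5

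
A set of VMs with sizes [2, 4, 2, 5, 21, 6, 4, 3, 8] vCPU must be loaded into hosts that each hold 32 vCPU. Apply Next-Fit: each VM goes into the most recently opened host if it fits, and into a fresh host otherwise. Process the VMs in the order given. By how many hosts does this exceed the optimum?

1

Next-Fit: [2,4,2,5] [21,6,4] [3,8] → 3 hosts.
Total size 55 vCPU; any packing needs at least ⌈55/32⌉ = 2 hosts.
An optimal packing achieves that bound: [21,8,3] [6,5,4,4,2,2] → 2 hosts.
Excess: 3 − 2 = 1.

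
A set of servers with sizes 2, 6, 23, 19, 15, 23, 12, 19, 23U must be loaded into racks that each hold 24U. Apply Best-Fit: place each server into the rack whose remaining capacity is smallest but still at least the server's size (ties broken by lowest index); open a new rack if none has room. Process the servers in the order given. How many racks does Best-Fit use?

rack 1: place 2U, 22U left
rack 1: place 6U, 16U left
rack 2: place 23U, 1U left
rack 3: place 19U, 5U left
rack 1: place 15U, 1U left
rack 4: place 23U, 1U left
rack 5: place 12U, 12U left
rack 6: place 19U, 5U left
rack 7: place 23U, 1U left
Final racks: [2,6,15] [23] [19] [23] [12] [19] [23].

7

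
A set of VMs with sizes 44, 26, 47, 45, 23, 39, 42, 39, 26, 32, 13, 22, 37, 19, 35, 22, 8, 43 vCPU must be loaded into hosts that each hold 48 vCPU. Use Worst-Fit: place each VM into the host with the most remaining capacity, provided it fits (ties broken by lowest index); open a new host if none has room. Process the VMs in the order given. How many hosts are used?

14

44 vCPU → host 1 (remaining 4 vCPU)
26 vCPU → host 2 (remaining 22 vCPU)
47 vCPU → host 3 (remaining 1 vCPU)
45 vCPU → host 4 (remaining 3 vCPU)
23 vCPU → host 5 (remaining 25 vCPU)
39 vCPU → host 6 (remaining 9 vCPU)
42 vCPU → host 7 (remaining 6 vCPU)
39 vCPU → host 8 (remaining 9 vCPU)
26 vCPU → host 9 (remaining 22 vCPU)
32 vCPU → host 10 (remaining 16 vCPU)
13 vCPU → host 5 (remaining 12 vCPU)
22 vCPU → host 2 (remaining 0 vCPU)
37 vCPU → host 11 (remaining 11 vCPU)
19 vCPU → host 9 (remaining 3 vCPU)
35 vCPU → host 12 (remaining 13 vCPU)
22 vCPU → host 13 (remaining 26 vCPU)
8 vCPU → host 13 (remaining 18 vCPU)
43 vCPU → host 14 (remaining 5 vCPU)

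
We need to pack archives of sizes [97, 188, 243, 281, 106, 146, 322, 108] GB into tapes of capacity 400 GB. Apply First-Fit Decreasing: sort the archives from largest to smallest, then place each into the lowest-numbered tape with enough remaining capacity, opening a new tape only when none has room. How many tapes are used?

Sorted descending: 322, 281, 243, 188, 146, 108, 106, 97.
tape 1: place 322 GB, 78 GB left
tape 2: place 281 GB, 119 GB left
tape 3: place 243 GB, 157 GB left
tape 4: place 188 GB, 212 GB left
tape 3: place 146 GB, 11 GB left
tape 2: place 108 GB, 11 GB left
tape 4: place 106 GB, 106 GB left
tape 4: place 97 GB, 9 GB left

4 tapes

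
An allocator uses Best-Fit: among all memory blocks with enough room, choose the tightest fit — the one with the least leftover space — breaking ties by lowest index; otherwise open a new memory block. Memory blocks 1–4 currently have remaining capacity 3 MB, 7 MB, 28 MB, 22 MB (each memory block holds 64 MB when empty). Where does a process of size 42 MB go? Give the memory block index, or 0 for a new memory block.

0

No memory block has ≥ 42 MB free, so a new memory block is opened.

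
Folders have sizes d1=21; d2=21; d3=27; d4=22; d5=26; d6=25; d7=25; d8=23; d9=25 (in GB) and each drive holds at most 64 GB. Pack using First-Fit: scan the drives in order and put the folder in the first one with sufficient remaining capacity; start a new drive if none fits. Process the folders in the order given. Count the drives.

4

Put d1 (21 GB) in drive 1; 43 GB remain.
Put d2 (21 GB) in drive 1; 22 GB remain.
Put d3 (27 GB) in drive 2; 37 GB remain.
Put d4 (22 GB) in drive 1; 0 GB remain.
Put d5 (26 GB) in drive 2; 11 GB remain.
Put d6 (25 GB) in drive 3; 39 GB remain.
Put d7 (25 GB) in drive 3; 14 GB remain.
Put d8 (23 GB) in drive 4; 41 GB remain.
Put d9 (25 GB) in drive 4; 16 GB remain.
Final drives: [21,21,22] [27,26] [25,25] [23,25].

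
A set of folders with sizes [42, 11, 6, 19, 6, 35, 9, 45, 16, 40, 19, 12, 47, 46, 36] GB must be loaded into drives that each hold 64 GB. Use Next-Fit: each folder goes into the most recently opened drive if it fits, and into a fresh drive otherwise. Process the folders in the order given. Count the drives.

drive 1: place 42 GB, 22 GB left
drive 1: place 11 GB, 11 GB left
drive 1: place 6 GB, 5 GB left
drive 2: place 19 GB, 45 GB left
drive 2: place 6 GB, 39 GB left
drive 2: place 35 GB, 4 GB left
drive 3: place 9 GB, 55 GB left
drive 3: place 45 GB, 10 GB left
drive 4: place 16 GB, 48 GB left
drive 4: place 40 GB, 8 GB left
drive 5: place 19 GB, 45 GB left
drive 5: place 12 GB, 33 GB left
drive 6: place 47 GB, 17 GB left
drive 7: place 46 GB, 18 GB left
drive 8: place 36 GB, 28 GB left

8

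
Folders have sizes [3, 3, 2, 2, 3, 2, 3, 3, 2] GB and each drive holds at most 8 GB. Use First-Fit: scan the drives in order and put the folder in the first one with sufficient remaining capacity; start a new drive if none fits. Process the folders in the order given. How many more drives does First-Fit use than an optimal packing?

First-Fit: [3,3,2] [2,3,2] [3,3,2] → 3 drives.
Total size 23 GB; any packing needs at least ⌈23/8⌉ = 3 drives.
So 3 is already optimal.

0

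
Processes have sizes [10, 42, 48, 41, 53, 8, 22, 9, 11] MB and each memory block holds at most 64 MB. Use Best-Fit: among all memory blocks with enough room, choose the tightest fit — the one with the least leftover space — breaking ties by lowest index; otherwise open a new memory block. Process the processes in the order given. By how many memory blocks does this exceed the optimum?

0

Best-Fit: [10,42,9] [48,11] [41,22] [53,8] → 4 memory blocks.
Total size 244 MB; any packing needs at least ⌈244/64⌉ = 4 memory blocks.
So 4 is already optimal.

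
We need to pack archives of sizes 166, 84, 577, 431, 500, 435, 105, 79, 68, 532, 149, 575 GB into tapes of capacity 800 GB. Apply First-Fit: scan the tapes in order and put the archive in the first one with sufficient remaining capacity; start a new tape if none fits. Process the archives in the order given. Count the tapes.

tape 1: place 166 GB, 634 GB left
tape 1: place 84 GB, 550 GB left
tape 2: place 577 GB, 223 GB left
tape 1: place 431 GB, 119 GB left
tape 3: place 500 GB, 300 GB left
tape 4: place 435 GB, 365 GB left
tape 1: place 105 GB, 14 GB left
tape 2: place 79 GB, 144 GB left
tape 2: place 68 GB, 76 GB left
tape 5: place 532 GB, 268 GB left
tape 3: place 149 GB, 151 GB left
tape 6: place 575 GB, 225 GB left
Final tapes: [166,84,431,105] [577,79,68] [500,149] [435] [532] [575].

6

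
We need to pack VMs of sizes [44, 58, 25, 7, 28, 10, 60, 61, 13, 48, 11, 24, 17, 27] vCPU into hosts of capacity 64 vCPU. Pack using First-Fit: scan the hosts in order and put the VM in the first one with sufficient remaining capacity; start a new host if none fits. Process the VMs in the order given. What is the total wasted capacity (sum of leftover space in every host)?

79

44 vCPU → host 1 (remaining 20 vCPU)
58 vCPU → host 2 (remaining 6 vCPU)
25 vCPU → host 3 (remaining 39 vCPU)
7 vCPU → host 1 (remaining 13 vCPU)
28 vCPU → host 3 (remaining 11 vCPU)
10 vCPU → host 1 (remaining 3 vCPU)
60 vCPU → host 4 (remaining 4 vCPU)
61 vCPU → host 5 (remaining 3 vCPU)
13 vCPU → host 6 (remaining 51 vCPU)
48 vCPU → host 6 (remaining 3 vCPU)
11 vCPU → host 3 (remaining 0 vCPU)
24 vCPU → host 7 (remaining 40 vCPU)
17 vCPU → host 7 (remaining 23 vCPU)
27 vCPU → host 8 (remaining 37 vCPU)
8 hosts × 64 vCPU = 512 vCPU; used 433 vCPU; unused 79 vCPU.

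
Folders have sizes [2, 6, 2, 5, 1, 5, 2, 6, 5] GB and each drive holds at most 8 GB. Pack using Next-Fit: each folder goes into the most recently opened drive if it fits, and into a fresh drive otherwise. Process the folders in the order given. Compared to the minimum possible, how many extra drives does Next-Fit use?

0

Next-Fit: [2,6] [2,5,1] [5,2] [6] [5] → 5 drives.
Total size 34 GB; any packing needs at least ⌈34/8⌉ = 5 drives.
So 5 is already optimal.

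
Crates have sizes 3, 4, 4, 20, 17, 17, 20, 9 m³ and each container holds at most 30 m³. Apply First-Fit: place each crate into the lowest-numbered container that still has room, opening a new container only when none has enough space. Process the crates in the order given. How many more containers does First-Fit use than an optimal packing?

0

First-Fit: [3,4,4,17] [20,9] [17] [20] → 4 containers.
Total size 94 m³; any packing needs at least ⌈94/30⌉ = 4 containers.
So 4 is already optimal.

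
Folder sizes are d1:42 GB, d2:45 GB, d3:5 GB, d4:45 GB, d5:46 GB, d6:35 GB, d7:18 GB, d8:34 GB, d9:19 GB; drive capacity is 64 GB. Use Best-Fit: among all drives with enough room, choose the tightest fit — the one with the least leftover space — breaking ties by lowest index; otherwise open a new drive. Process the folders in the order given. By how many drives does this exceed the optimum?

0

Best-Fit: [42] [45,5] [45,19] [46,18] [35] [34] → 6 drives.
6 folders exceed 32 GB (half the capacity), and no two of those can share a drive, so at least 6 drives are needed.
So 6 is already optimal.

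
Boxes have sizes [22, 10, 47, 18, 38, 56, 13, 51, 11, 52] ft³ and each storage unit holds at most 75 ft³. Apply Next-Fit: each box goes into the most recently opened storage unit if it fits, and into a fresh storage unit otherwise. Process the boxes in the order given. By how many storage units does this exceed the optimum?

Next-Fit: [22,10] [47,18] [38] [56,13] [51,11] [52] → 6 storage units.
Total size 318 ft³; any packing needs at least ⌈318/75⌉ = 5 storage units.
An optimal packing achieves that bound: [56,18] [52,22] [51,13,11] [47,10] [38] → 5 storage units.
Excess: 6 − 5 = 1.

1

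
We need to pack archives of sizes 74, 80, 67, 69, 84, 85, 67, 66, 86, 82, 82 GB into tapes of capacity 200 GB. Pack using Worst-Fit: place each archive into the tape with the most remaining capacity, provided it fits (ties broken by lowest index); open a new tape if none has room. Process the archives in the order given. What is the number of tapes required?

6 tapes

Put 74 GB in tape 1; 126 GB remain.
Put 80 GB in tape 1; 46 GB remain.
Put 67 GB in tape 2; 133 GB remain.
Put 69 GB in tape 2; 64 GB remain.
Put 84 GB in tape 3; 116 GB remain.
Put 85 GB in tape 3; 31 GB remain.
Put 67 GB in tape 4; 133 GB remain.
Put 66 GB in tape 4; 67 GB remain.
Put 86 GB in tape 5; 114 GB remain.
Put 82 GB in tape 5; 32 GB remain.
Put 82 GB in tape 6; 118 GB remain.
Final tapes: [74,80] [67,69] [84,85] [67,66] [86,82] [82].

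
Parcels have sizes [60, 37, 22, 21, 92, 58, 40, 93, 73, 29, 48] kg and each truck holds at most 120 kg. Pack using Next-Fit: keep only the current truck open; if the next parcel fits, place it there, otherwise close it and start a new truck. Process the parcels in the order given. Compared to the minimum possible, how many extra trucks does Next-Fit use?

Next-Fit: [60,37,22] [21,92] [58,40] [93] [73,29] [48] → 6 trucks.
Total size 573 kg; any packing needs at least ⌈573/120⌉ = 5 trucks.
An optimal packing achieves that bound: [93,22] [92,21] [73,40] [60,58] [48,37,29] → 5 trucks.
Excess: 6 − 5 = 1.

1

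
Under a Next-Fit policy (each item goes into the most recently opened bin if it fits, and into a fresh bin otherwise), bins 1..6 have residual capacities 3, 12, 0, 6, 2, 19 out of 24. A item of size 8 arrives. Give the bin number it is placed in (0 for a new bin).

Next-Fit only looks at bin 6, which has 19 free.
8 fits there.

6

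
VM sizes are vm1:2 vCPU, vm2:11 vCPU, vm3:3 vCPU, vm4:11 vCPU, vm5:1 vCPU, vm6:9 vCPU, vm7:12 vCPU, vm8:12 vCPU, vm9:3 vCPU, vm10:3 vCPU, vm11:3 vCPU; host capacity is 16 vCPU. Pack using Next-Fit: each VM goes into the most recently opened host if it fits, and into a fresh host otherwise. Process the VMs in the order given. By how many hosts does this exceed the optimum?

1

Next-Fit: [2,11,3] [11,1] [9] [12] [12,3] [3,3] → 6 hosts.
Total size 70 vCPU; any packing needs at least ⌈70/16⌉ = 5 hosts.
An optimal packing achieves that bound: [12,3,1] [12,3] [11,3,2] [11,3] [9] → 5 hosts.
Excess: 6 − 5 = 1.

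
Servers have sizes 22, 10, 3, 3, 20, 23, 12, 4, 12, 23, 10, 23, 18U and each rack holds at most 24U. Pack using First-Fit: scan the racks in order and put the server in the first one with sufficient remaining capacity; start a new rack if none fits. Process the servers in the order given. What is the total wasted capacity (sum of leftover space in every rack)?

Put 22U in rack 1; 2U remain.
Put 10U in rack 2; 14U remain.
Put 3U in rack 2; 11U remain.
Put 3U in rack 2; 8U remain.
Put 20U in rack 3; 4U remain.
Put 23U in rack 4; 1U remain.
Put 12U in rack 5; 12U remain.
Put 4U in rack 2; 4U remain.
Put 12U in rack 5; 0U remain.
Put 23U in rack 6; 1U remain.
Put 10U in rack 7; 14U remain.
Put 23U in rack 8; 1U remain.
Put 18U in rack 9; 6U remain.
9 racks × 24U = 216U; used 183U; unused 33U.

33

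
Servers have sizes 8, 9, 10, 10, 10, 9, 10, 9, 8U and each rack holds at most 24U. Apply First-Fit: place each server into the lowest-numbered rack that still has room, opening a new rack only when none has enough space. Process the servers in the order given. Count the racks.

rack 1: place 8U, 16U left
rack 1: place 9U, 7U left
rack 2: place 10U, 14U left
rack 2: place 10U, 4U left
rack 3: place 10U, 14U left
rack 3: place 9U, 5U left
rack 4: place 10U, 14U left
rack 4: place 9U, 5U left
rack 5: place 8U, 16U left
Final racks: [8,9] [10,10] [10,9] [10,9] [8].

5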